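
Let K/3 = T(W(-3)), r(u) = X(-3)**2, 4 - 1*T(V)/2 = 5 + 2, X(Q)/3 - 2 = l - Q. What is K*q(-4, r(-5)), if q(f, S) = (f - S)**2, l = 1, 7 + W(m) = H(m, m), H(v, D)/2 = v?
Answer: -1936512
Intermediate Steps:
H(v, D) = 2*v
W(m) = -7 + 2*m
X(Q) = 9 - 3*Q (X(Q) = 6 + 3*(1 - Q) = 6 + (3 - 3*Q) = 9 - 3*Q)
T(V) = -6 (T(V) = 8 - 2*(5 + 2) = 8 - 2*7 = 8 - 14 = -6)
r(u) = 324 (r(u) = (9 - 3*(-3))**2 = (9 + 9)**2 = 18**2 = 324)
K = -18 (K = 3*(-6) = -18)
K*q(-4, r(-5)) = -18*(324 - 1*(-4))**2 = -18*(324 + 4)**2 = -18*328**2 = -18*107584 = -1936512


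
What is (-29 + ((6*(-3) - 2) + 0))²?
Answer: 2401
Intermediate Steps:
(-29 + ((6*(-3) - 2) + 0))² = (-29 + ((-18 - 2) + 0))² = (-29 + (-20 + 0))² = (-29 - 20)² = (-49)² = 2401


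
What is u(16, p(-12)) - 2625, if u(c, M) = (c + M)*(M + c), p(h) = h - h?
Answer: -2369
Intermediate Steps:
p(h) = 0
u(c, M) = (M + c)² (u(c, M) = (M + c)*(M + c) = (M + c)²)
u(16, p(-12)) - 2625 = (0 + 16)² - 2625 = 16² - 2625 = 256 - 2625 = -2369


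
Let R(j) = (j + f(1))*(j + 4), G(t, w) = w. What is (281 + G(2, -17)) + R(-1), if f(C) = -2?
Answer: 255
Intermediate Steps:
R(j) = (-2 + j)*(4 + j) (R(j) = (j - 2)*(j + 4) = (-2 + j)*(4 + j))
(281 + G(2, -17)) + R(-1) = (281 - 17) + (-8 + (-1)**2 + 2*(-1)) = 264 + (-8 + 1 - 2) = 264 - 9 = 255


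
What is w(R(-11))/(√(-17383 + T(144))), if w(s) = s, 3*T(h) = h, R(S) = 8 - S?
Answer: -19*I*√17335/17335 ≈ -0.14431*I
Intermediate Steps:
T(h) = h/3
w(R(-11))/(√(-17383 + T(144))) = (8 - 1*(-11))/(√(-17383 + (⅓)*144)) = (8 + 11)/(√(-17383 + 48)) = 19/(√(-17335)) = 19/((I*√17335)) = 19*(-I*√17335/17335) = -19*I*√17335/17335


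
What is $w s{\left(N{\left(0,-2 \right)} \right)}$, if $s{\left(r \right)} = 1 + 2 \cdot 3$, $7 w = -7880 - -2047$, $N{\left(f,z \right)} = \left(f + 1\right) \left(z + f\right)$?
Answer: $-5833$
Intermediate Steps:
$N{\left(f,z \right)} = \left(1 + f\right) \left(f + z\right)$
$w = - \frac{5833}{7}$ ($w = \frac{-7880 - -2047}{7} = \frac{-7880 + 2047}{7} = \frac{1}{7} \left(-5833\right) = - \frac{5833}{7} \approx -833.29$)
$s{\left(r \right)} = 7$ ($s{\left(r \right)} = 1 + 6 = 7$)
$w s{\left(N{\left(0,-2 \right)} \right)} = \left(- \frac{5833}{7}\right) 7 = -5833$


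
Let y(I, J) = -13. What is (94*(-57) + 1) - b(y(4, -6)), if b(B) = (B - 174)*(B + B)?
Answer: -10219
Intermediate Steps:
b(B) = 2*B*(-174 + B) (b(B) = (-174 + B)*(2*B) = 2*B*(-174 + B))
(94*(-57) + 1) - b(y(4, -6)) = (94*(-57) + 1) - 2*(-13)*(-174 - 13) = (-5358 + 1) - 2*(-13)*(-187) = -5357 - 1*4862 = -5357 - 4862 = -10219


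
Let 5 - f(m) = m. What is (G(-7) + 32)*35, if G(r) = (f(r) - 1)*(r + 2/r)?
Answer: -1685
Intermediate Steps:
f(m) = 5 - m
G(r) = (4 - r)*(r + 2/r) (G(r) = ((5 - r) - 1)*(r + 2/r) = (4 - r)*(r + 2/r))
(G(-7) + 32)*35 = ((-2 - 1*(-7)² + 4*(-7) + 8/(-7)) + 32)*35 = ((-2 - 1*49 - 28 + 8*(-⅐)) + 32)*35 = ((-2 - 49 - 28 - 8/7) + 32)*35 = (-561/7 + 32)*35 = -337/7*35 = -1685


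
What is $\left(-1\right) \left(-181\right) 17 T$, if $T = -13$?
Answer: $-40001$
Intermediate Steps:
$\left(-1\right) \left(-181\right) 17 T = \left(-1\right) \left(-181\right) 17 \left(-13\right) = 181 \left(-221\right) = -40001$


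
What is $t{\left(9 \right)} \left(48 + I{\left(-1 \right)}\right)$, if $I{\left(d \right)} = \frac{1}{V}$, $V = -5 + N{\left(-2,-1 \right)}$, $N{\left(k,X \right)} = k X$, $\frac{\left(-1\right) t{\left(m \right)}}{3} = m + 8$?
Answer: $-2431$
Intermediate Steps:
$t{\left(m \right)} = -24 - 3 m$ ($t{\left(m \right)} = - 3 \left(m + 8\right) = - 3 \left(8 + m\right) = -24 - 3 m$)
$N{\left(k,X \right)} = X k$
$V = -3$ ($V = -5 - -2 = -5 + 2 = -3$)
$I{\left(d \right)} = - \frac{1}{3}$ ($I{\left(d \right)} = \frac{1}{-3} = - \frac{1}{3}$)
$t{\left(9 \right)} \left(48 + I{\left(-1 \right)}\right) = \left(-24 - 27\right) \left(48 - \frac{1}{3}\right) = \left(-24 - 27\right) \frac{143}{3} = \left(-51\right) \frac{143}{3} = -2431$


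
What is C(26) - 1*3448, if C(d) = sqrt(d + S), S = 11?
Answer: -3448 + sqrt(37) ≈ -3441.9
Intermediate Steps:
C(d) = sqrt(11 + d) (C(d) = sqrt(d + 11) = sqrt(11 + d))
C(26) - 1*3448 = sqrt(11 + 26) - 1*3448 = sqrt(37) - 3448 = -3448 + sqrt(37)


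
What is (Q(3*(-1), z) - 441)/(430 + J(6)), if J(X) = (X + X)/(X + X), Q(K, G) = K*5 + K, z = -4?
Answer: -459/431 ≈ -1.0650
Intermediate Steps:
Q(K, G) = 6*K (Q(K, G) = 5*K + K = 6*K)
J(X) = 1 (J(X) = (2*X)/((2*X)) = (2*X)*(1/(2*X)) = 1)
(Q(3*(-1), z) - 441)/(430 + J(6)) = (6*(3*(-1)) - 441)/(430 + 1) = (6*(-3) - 441)/431 = (-18 - 441)*(1/431) = -459*1/431 = -459/431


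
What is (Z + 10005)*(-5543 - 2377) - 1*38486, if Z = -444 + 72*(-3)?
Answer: -74050886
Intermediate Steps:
Z = -660 (Z = -444 - 216 = -660)
(Z + 10005)*(-5543 - 2377) - 1*38486 = (-660 + 10005)*(-5543 - 2377) - 1*38486 = 9345*(-7920) - 38486 = -74012400 - 38486 = -74050886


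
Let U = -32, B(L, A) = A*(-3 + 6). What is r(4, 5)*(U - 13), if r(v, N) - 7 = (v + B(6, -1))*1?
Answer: -360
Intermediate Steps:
B(L, A) = 3*A (B(L, A) = A*3 = 3*A)
r(v, N) = 4 + v (r(v, N) = 7 + (v + 3*(-1))*1 = 7 + (v - 3)*1 = 7 + (-3 + v)*1 = 7 + (-3 + v) = 4 + v)
r(4, 5)*(U - 13) = (4 + 4)*(-32 - 13) = 8*(-45) = -360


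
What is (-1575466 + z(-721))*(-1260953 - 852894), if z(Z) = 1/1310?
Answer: 4362685239675773/1310 ≈ 3.3303e+12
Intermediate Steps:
z(Z) = 1/1310
(-1575466 + z(-721))*(-1260953 - 852894) = (-1575466 + 1/1310)*(-1260953 - 852894) = -2063860459/1310*(-2113847) = 4362685239675773/1310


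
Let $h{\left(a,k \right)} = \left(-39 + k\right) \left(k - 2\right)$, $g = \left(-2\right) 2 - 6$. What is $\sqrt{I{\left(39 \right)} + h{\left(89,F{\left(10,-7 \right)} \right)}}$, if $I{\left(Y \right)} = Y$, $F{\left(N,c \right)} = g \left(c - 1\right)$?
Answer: $\sqrt{3237} \approx 56.895$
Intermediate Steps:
$g = -10$ ($g = -4 - 6 = -10$)
$F{\left(N,c \right)} = 10 - 10 c$ ($F{\left(N,c \right)} = - 10 \left(c - 1\right) = - 10 \left(-1 + c\right) = 10 - 10 c$)
$h{\left(a,k \right)} = \left(-39 + k\right) \left(-2 + k\right)$
$\sqrt{I{\left(39 \right)} + h{\left(89,F{\left(10,-7 \right)} \right)}} = \sqrt{39 + \left(78 + \left(10 - -70\right)^{2} - 41 \left(10 - -70\right)\right)} = \sqrt{39 + \left(78 + \left(10 + 70\right)^{2} - 41 \left(10 + 70\right)\right)} = \sqrt{39 + \left(78 + 80^{2} - 3280\right)} = \sqrt{39 + \left(78 + 6400 - 3280\right)} = \sqrt{39 + 3198} = \sqrt{3237}$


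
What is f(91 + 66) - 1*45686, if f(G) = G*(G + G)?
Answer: 3612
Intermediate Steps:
f(G) = 2*G² (f(G) = G*(2*G) = 2*G²)
f(91 + 66) - 1*45686 = 2*(91 + 66)² - 1*45686 = 2*157² - 45686 = 2*24649 - 45686 = 49298 - 45686 = 3612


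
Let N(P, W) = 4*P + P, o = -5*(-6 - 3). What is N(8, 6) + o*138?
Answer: 6250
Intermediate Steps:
o = 45 (o = -5*(-9) = 45)
N(P, W) = 5*P
N(8, 6) + o*138 = 5*8 + 45*138 = 40 + 6210 = 6250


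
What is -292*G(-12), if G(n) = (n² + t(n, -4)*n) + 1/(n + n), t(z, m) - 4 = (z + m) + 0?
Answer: -504503/6 ≈ -84084.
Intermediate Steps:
t(z, m) = 4 + m + z (t(z, m) = 4 + ((z + m) + 0) = 4 + ((m + z) + 0) = 4 + (m + z) = 4 + m + z)
G(n) = 1/(2*n) + 2*n² (G(n) = (n² + (4 - 4 + n)*n) + 1/(n + n) = (n² + n*n) + 1/(2*n) = (n² + n²) + 1/(2*n) = 2*n² + 1/(2*n) = 1/(2*n) + 2*n²)
-292*G(-12) = -146*(1 + 4*(-12)³)/(-12) = -146*(-1)*(1 + 4*(-1728))/12 = -146*(-1)*(1 - 6912)/12 = -146*(-1)*(-6911)/12 = -292*6911/24 = -504503/6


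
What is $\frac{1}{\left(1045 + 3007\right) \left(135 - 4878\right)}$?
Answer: $- \frac{1}{19218636} \approx -5.2033 \cdot 10^{-8}$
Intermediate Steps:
$\frac{1}{\left(1045 + 3007\right) \left(135 - 4878\right)} = \frac{1}{4052 \left(-4743\right)} = \frac{1}{-19218636} = - \frac{1}{19218636}$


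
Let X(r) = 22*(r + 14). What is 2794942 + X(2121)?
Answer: 2841912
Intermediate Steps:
X(r) = 308 + 22*r (X(r) = 22*(14 + r) = 308 + 22*r)
2794942 + X(2121) = 2794942 + (308 + 22*2121) = 2794942 + (308 + 46662) = 2794942 + 46970 = 2841912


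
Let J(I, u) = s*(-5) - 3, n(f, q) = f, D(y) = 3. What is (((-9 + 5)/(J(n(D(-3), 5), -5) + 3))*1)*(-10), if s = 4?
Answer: -2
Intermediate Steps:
J(I, u) = -23 (J(I, u) = 4*(-5) - 3 = -20 - 3 = -23)
(((-9 + 5)/(J(n(D(-3), 5), -5) + 3))*1)*(-10) = (((-9 + 5)/(-23 + 3))*1)*(-10) = (-4/(-20)*1)*(-10) = (-4*(-1/20)*1)*(-10) = ((⅕)*1)*(-10) = (⅕)*(-10) = -2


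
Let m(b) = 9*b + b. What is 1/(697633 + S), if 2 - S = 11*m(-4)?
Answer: 1/698075 ≈ 1.4325e-6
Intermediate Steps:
m(b) = 10*b
S = 442 (S = 2 - 11*10*(-4) = 2 - 11*(-40) = 2 - 1*(-440) = 2 + 440 = 442)
1/(697633 + S) = 1/(697633 + 442) = 1/698075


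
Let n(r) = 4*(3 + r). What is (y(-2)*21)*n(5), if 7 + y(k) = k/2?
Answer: -5376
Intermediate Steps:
y(k) = -7 + k/2
n(r) = 12 + 4*r
(y(-2)*21)*n(5) = ((-7 + (½)*(-2))*21)*(12 + 4*5) = ((-7 - 1)*21)*(12 + 20) = -8*21*32 = -168*32 = -5376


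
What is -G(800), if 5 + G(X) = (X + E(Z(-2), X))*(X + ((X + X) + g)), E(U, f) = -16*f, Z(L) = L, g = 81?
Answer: 29772005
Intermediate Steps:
G(X) = -5 - 15*X*(81 + 3*X) (G(X) = -5 + (X - 16*X)*(X + ((X + X) + 81)) = -5 + (-15*X)*(X + (2*X + 81)) = -5 + (-15*X)*(X + (81 + 2*X)) = -5 + (-15*X)*(81 + 3*X) = -5 - 15*X*(81 + 3*X))
-G(800) = -(-5 - 1215*800 - 45*800²) = -(-5 - 972000 - 45*640000) = -(-5 - 972000 - 28800000) = -1*(-29772005) = 29772005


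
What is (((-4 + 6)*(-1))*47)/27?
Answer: -94/27 ≈ -3.4815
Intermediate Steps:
(((-4 + 6)*(-1))*47)/27 = ((2*(-1))*47)*(1/27) = -2*47*(1/27) = -94*1/27 = -94/27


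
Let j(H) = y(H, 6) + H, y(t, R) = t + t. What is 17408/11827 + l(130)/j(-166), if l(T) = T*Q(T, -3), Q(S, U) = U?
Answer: 2213619/981641 ≈ 2.2550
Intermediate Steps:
y(t, R) = 2*t
l(T) = -3*T (l(T) = T*(-3) = -3*T)
j(H) = 3*H (j(H) = 2*H + H = 3*H)
17408/11827 + l(130)/j(-166) = 17408/11827 + (-3*130)/((3*(-166))) = 17408*(1/11827) - 390/(-498) = 17408/11827 - 390*(-1/498) = 17408/11827 + 65/83 = 2213619/981641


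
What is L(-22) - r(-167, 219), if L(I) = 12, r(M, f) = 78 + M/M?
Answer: -67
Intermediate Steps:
r(M, f) = 79 (r(M, f) = 78 + 1 = 79)
L(-22) - r(-167, 219) = 12 - 1*79 = 12 - 79 = -67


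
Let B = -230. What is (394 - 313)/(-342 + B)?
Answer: -81/572 ≈ -0.14161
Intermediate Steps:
(394 - 313)/(-342 + B) = (394 - 313)/(-342 - 230) = 81/(-572) = 81*(-1/572) = -81/572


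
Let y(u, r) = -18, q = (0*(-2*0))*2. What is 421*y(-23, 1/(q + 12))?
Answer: -7578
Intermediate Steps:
q = 0 (q = (0*0)*2 = 0*2 = 0)
421*y(-23, 1/(q + 12)) = 421*(-18) = -7578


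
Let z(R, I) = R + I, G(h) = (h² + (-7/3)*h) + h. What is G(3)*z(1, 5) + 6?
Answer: 36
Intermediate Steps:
G(h) = h² - 4*h/3 (G(h) = (h² + (-7*⅓)*h) + h = (h² - 7*h/3) + h = h² - 4*h/3)
z(R, I) = I + R
G(3)*z(1, 5) + 6 = ((⅓)*3*(-4 + 3*3))*(5 + 1) + 6 = ((⅓)*3*(-4 + 9))*6 + 6 = ((⅓)*3*5)*6 + 6 = 5*6 + 6 = 30 + 6 = 36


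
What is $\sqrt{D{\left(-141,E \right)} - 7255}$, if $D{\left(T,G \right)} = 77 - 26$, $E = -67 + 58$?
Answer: $2 i \sqrt{1801} \approx 84.876 i$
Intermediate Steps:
$E = -9$
$D{\left(T,G \right)} = 51$ ($D{\left(T,G \right)} = 77 - 26 = 51$)
$\sqrt{D{\left(-141,E \right)} - 7255} = \sqrt{51 - 7255} = \sqrt{-7204} = 2 i \sqrt{1801}$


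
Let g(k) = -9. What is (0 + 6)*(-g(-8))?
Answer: 54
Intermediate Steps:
(0 + 6)*(-g(-8)) = (0 + 6)*(-1*(-9)) = 6*9 = 54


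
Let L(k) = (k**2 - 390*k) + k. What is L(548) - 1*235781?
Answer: -148649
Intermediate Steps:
L(k) = k**2 - 389*k
L(548) - 1*235781 = 548*(-389 + 548) - 1*235781 = 548*159 - 235781 = 87132 - 235781 = -148649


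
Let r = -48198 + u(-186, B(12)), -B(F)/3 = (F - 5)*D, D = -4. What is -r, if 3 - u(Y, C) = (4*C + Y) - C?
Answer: 48261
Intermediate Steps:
B(F) = -60 + 12*F (B(F) = -3*(F - 5)*(-4) = -3*(-5 + F)*(-4) = -3*(20 - 4*F) = -60 + 12*F)
u(Y, C) = 3 - Y - 3*C (u(Y, C) = 3 - ((4*C + Y) - C) = 3 - ((Y + 4*C) - C) = 3 - (Y + 3*C) = 3 + (-Y - 3*C) = 3 - Y - 3*C)
r = -48261 (r = -48198 + (3 - 1*(-186) - 3*(-60 + 12*12)) = -48198 + (3 + 186 - 3*(-60 + 144)) = -48198 + (3 + 186 - 3*84) = -48198 + (3 + 186 - 252) = -48198 - 63 = -48261)
-r = -1*(-48261) = 48261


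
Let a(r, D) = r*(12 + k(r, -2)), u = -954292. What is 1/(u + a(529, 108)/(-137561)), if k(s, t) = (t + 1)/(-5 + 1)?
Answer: -550244/525093473169 ≈ -1.0479e-6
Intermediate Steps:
k(s, t) = -¼ - t/4 (k(s, t) = (1 + t)/(-4) = (1 + t)*(-¼) = -¼ - t/4)
a(r, D) = 49*r/4 (a(r, D) = r*(12 + (-¼ - ¼*(-2))) = r*(12 + (-¼ + ½)) = r*(12 + ¼) = r*(49/4) = 49*r/4)
1/(u + a(529, 108)/(-137561)) = 1/(-954292 + ((49/4)*529)/(-137561)) = 1/(-954292 + (25921/4)*(-1/137561)) = 1/(-954292 - 25921/550244) = 1/(-525093473169/550244) = -550244/525093473169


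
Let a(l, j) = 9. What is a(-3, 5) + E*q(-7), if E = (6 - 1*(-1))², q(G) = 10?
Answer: 499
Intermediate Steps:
E = 49 (E = (6 + 1)² = 7² = 49)
a(-3, 5) + E*q(-7) = 9 + 49*10 = 9 + 490 = 499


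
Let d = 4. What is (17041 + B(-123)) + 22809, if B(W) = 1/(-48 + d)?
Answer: 1753399/44 ≈ 39850.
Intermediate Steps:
B(W) = -1/44 (B(W) = 1/(-48 + 4) = 1/(-44) = -1/44)
(17041 + B(-123)) + 22809 = (17041 - 1/44) + 22809 = 749803/44 + 22809 = 1753399/44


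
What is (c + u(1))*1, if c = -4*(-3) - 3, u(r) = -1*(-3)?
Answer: 12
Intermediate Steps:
u(r) = 3
c = 9 (c = 12 - 3 = 9)
(c + u(1))*1 = (9 + 3)*1 = 12*1 = 12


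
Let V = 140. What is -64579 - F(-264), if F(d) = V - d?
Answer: -64983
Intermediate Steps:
F(d) = 140 - d
-64579 - F(-264) = -64579 - (140 - 1*(-264)) = -64579 - (140 + 264) = -64579 - 1*404 = -64579 - 404 = -64983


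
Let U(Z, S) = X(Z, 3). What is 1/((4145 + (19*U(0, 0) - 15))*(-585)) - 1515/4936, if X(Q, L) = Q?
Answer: -1830160343/5962811400 ≈ -0.30693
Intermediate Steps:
U(Z, S) = Z
1/((4145 + (19*U(0, 0) - 15))*(-585)) - 1515/4936 = 1/((4145 + (19*0 - 15))*(-585)) - 1515/4936 = -1/585/(4145 + (0 - 15)) - 1515*1/4936 = -1/585/(4145 - 15) - 1515/4936 = -1/585/4130 - 1515/4936 = (1/4130)*(-1/585) - 1515/4936 = -1/2416050 - 1515/4936 = -1830160343/5962811400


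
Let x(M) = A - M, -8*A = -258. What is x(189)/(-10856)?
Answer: 627/43424 ≈ 0.014439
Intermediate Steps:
A = 129/4 (A = -⅛*(-258) = 129/4 ≈ 32.250)
x(M) = 129/4 - M
x(189)/(-10856) = (129/4 - 1*189)/(-10856) = (129/4 - 189)*(-1/10856) = -627/4*(-1/10856) = 627/43424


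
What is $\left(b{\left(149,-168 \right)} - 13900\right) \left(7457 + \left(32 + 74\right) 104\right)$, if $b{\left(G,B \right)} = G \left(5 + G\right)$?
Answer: $167179126$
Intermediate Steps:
$\left(b{\left(149,-168 \right)} - 13900\right) \left(7457 + \left(32 + 74\right) 104\right) = \left(149 \left(5 + 149\right) - 13900\right) \left(7457 + \left(32 + 74\right) 104\right) = \left(149 \cdot 154 - 13900\right) \left(7457 + 106 \cdot 104\right) = \left(22946 - 13900\right) \left(7457 + 11024\right) = 9046 \cdot 18481 = 167179126$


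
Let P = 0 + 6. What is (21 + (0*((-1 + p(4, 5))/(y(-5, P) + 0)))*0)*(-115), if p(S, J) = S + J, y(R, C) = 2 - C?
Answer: -2415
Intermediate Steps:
P = 6
p(S, J) = J + S
(21 + (0*((-1 + p(4, 5))/(y(-5, P) + 0)))*0)*(-115) = (21 + (0*((-1 + (5 + 4))/((2 - 1*6) + 0)))*0)*(-115) = (21 + (0*((-1 + 9)/((2 - 6) + 0)))*0)*(-115) = (21 + (0*(8/(-4 + 0)))*0)*(-115) = (21 + (0*(8/(-4)))*0)*(-115) = (21 + (0*(8*(-¼)))*0)*(-115) = (21 + (0*(-2))*0)*(-115) = (21 + 0*0)*(-115) = (21 + 0)*(-115) = 21*(-115) = -2415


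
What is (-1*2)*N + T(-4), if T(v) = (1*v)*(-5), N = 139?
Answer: -258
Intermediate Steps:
T(v) = -5*v (T(v) = v*(-5) = -5*v)
(-1*2)*N + T(-4) = -1*2*139 - 5*(-4) = -2*139 + 20 = -278 + 20 = -258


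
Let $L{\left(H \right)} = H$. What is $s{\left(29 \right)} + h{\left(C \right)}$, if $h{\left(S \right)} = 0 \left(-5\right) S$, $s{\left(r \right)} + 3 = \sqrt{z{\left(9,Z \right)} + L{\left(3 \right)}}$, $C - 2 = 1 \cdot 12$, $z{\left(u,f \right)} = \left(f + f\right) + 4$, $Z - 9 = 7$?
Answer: $-3 + \sqrt{39} \approx 3.245$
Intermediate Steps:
$Z = 16$ ($Z = 9 + 7 = 16$)
$z{\left(u,f \right)} = 4 + 2 f$ ($z{\left(u,f \right)} = 2 f + 4 = 4 + 2 f$)
$C = 14$ ($C = 2 + 1 \cdot 12 = 2 + 12 = 14$)
$s{\left(r \right)} = -3 + \sqrt{39}$ ($s{\left(r \right)} = -3 + \sqrt{\left(4 + 2 \cdot 16\right) + 3} = -3 + \sqrt{\left(4 + 32\right) + 3} = -3 + \sqrt{36 + 3} = -3 + \sqrt{39}$)
$h{\left(S \right)} = 0$ ($h{\left(S \right)} = 0 S = 0$)
$s{\left(29 \right)} + h{\left(C \right)} = \left(-3 + \sqrt{39}\right) + 0 = -3 + \sqrt{39}$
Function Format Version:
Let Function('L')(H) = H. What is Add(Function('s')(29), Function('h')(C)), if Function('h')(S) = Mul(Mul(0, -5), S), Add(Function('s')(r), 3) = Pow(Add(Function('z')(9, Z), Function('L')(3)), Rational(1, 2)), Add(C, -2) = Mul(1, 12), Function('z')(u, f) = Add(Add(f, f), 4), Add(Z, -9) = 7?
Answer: Add(-3, Pow(39, Rational(1, 2))) ≈ 3.2450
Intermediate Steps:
Z = 16 (Z = Add(9, 7) = 16)
Function('z')(u, f) = Add(4, Mul(2, f)) (Function('z')(u, f) = Add(Mul(2, f), 4) = Add(4, Mul(2, f)))
C = 14 (C = Add(2, Mul(1, 12)) = Add(2, 12) = 14)
Function('s')(r) = Add(-3, Pow(39, Rational(1, 2))) (Function('s')(r) = Add(-3, Pow(Add(Add(4, Mul(2, 16)), 3), Rational(1, 2))) = Add(-3, Pow(Add(Add(4, 32), 3), Rational(1, 2))) = Add(-3, Pow(Add(36, 3), Rational(1, 2))) = Add(-3, Pow(39, Rational(1, 2))))
Function('h')(S) = 0 (Function('h')(S) = Mul(0, S) = 0)
Add(Function('s')(29), Function('h')(C)) = Add(Add(-3, Pow(39, Rational(1, 2))), 0) = Add(-3, Pow(39, Rational(1, 2)))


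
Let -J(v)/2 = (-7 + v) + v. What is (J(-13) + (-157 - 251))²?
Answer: 116964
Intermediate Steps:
J(v) = 14 - 4*v (J(v) = -2*((-7 + v) + v) = -2*(-7 + 2*v) = 14 - 4*v)
(J(-13) + (-157 - 251))² = ((14 - 4*(-13)) + (-157 - 251))² = ((14 + 52) - 408)² = (66 - 408)² = (-342)² = 116964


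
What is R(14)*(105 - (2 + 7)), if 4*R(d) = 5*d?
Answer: 1680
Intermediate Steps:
R(d) = 5*d/4 (R(d) = (5*d)/4 = 5*d/4)
R(14)*(105 - (2 + 7)) = ((5/4)*14)*(105 - (2 + 7)) = 35*(105 - 9)/2 = (35/2)*96 = 1680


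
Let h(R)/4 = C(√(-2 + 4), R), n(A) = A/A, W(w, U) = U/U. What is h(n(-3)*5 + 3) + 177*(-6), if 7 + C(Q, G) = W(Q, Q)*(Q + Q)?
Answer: -1090 + 8*√2 ≈ -1078.7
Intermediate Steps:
W(w, U) = 1
n(A) = 1
C(Q, G) = -7 + 2*Q (C(Q, G) = -7 + 1*(Q + Q) = -7 + 1*(2*Q) = -7 + 2*Q)
h(R) = -28 + 8*√2 (h(R) = 4*(-7 + 2*√(-2 + 4)) = 4*(-7 + 2*√2) = -28 + 8*√2)
h(n(-3)*5 + 3) + 177*(-6) = (-28 + 8*√2) + 177*(-6) = (-28 + 8*√2) - 1062 = -1090 + 8*√2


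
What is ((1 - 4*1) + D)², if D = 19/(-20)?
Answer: 6241/400 ≈ 15.602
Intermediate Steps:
D = -19/20 (D = 19*(-1/20) = -19/20 ≈ -0.95000)
((1 - 4*1) + D)² = ((1 - 4*1) - 19/20)² = ((1 - 4) - 19/20)² = (-3 - 19/20)² = (-79/20)² = 6241/400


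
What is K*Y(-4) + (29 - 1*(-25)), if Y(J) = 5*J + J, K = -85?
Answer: 2094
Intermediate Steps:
Y(J) = 6*J
K*Y(-4) + (29 - 1*(-25)) = -510*(-4) + (29 - 1*(-25)) = -85*(-24) + (29 + 25) = 2040 + 54 = 2094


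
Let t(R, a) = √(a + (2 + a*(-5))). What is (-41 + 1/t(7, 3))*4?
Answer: -164 - 2*I*√10/5 ≈ -164.0 - 1.2649*I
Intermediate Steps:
t(R, a) = √(2 - 4*a) (t(R, a) = √(a + (2 - 5*a)) = √(2 - 4*a))
(-41 + 1/t(7, 3))*4 = (-41 + 1/(√(2 - 4*3)))*4 = (-41 + 1/(√(2 - 12)))*4 = (-41 + 1/(√(-10)))*4 = (-41 + 1/(I*√10))*4 = (-41 - I*√10/10)*4 = -164 - 2*I*√10/5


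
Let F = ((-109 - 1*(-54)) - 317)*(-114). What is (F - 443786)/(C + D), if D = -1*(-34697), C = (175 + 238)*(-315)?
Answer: 200689/47699 ≈ 4.2074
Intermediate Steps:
C = -130095 (C = 413*(-315) = -130095)
D = 34697
F = 42408 (F = ((-109 + 54) - 317)*(-114) = (-55 - 317)*(-114) = -372*(-114) = 42408)
(F - 443786)/(C + D) = (42408 - 443786)/(-130095 + 34697) = -401378/(-95398) = -401378*(-1/95398) = 200689/47699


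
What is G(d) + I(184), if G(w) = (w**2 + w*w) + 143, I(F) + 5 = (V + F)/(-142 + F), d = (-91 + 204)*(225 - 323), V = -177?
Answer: 1471602541/6 ≈ 2.4527e+8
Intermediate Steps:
d = -11074 (d = 113*(-98) = -11074)
I(F) = -5 + (-177 + F)/(-142 + F)
G(w) = 143 + 2*w**2 (G(w) = (w**2 + w**2) + 143 = 2*w**2 + 143 = 143 + 2*w**2)
G(d) + I(184) = (143 + 2*(-11074)**2) + (533 - 4*184)/(-142 + 184) = (143 + 2*122633476) + (533 - 736)/42 = (143 + 245266952) + (1/42)*(-203) = 245267095 - 29/6 = 1471602541/6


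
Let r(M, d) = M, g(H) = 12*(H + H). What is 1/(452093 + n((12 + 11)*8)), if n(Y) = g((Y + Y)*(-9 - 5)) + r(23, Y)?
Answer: 1/328468 ≈ 3.0444e-6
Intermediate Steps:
g(H) = 24*H (g(H) = 12*(2*H) = 24*H)
n(Y) = 23 - 672*Y (n(Y) = 24*((Y + Y)*(-9 - 5)) + 23 = 24*((2*Y)*(-14)) + 23 = 24*(-28*Y) + 23 = -672*Y + 23 = 23 - 672*Y)
1/(452093 + n((12 + 11)*8)) = 1/(452093 + (23 - 672*(12 + 11)*8)) = 1/(452093 + (23 - 15456*8)) = 1/(452093 + (23 - 672*184)) = 1/(452093 + (23 - 123648)) = 1/(452093 - 123625) = 1/328468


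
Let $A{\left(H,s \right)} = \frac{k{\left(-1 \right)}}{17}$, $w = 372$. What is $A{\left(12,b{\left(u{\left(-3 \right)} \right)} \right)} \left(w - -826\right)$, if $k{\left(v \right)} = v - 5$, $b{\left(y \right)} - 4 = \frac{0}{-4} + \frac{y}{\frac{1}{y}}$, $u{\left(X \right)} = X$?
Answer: $- \frac{7188}{17} \approx -422.82$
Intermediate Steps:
$b{\left(y \right)} = 4 + y^{2}$ ($b{\left(y \right)} = 4 + \left(\frac{0}{-4} + \frac{y}{\frac{1}{y}}\right) = 4 + \left(0 \left(- \frac{1}{4}\right) + y y\right) = 4 + \left(0 + y^{2}\right) = 4 + y^{2}$)
$k{\left(v \right)} = -5 + v$
$A{\left(H,s \right)} = - \frac{6}{17}$ ($A{\left(H,s \right)} = \frac{-5 - 1}{17} = \left(-6\right) \frac{1}{17} = - \frac{6}{17}$)
$A{\left(12,b{\left(u{\left(-3 \right)} \right)} \right)} \left(w - -826\right) = - \frac{6 \left(372 - -826\right)}{17} = - \frac{6 \left(372 + 826\right)}{17} = \left(- \frac{6}{17}\right) 1198 = - \frac{7188}{17}$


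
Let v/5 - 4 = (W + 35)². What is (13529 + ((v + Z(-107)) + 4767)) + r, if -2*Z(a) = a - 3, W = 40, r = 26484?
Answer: 72980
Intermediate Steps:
Z(a) = 3/2 - a/2 (Z(a) = -(a - 3)/2 = -(-3 + a)/2 = 3/2 - a/2)
v = 28145 (v = 20 + 5*(40 + 35)² = 20 + 5*75² = 20 + 5*5625 = 20 + 28125 = 28145)
(13529 + ((v + Z(-107)) + 4767)) + r = (13529 + ((28145 + (3/2 - ½*(-107))) + 4767)) + 26484 = (13529 + ((28145 + (3/2 + 107/2)) + 4767)) + 26484 = (13529 + ((28145 + 55) + 4767)) + 26484 = (13529 + (28200 + 4767)) + 26484 = (13529 + 32967) + 26484 = 46496 + 26484 = 72980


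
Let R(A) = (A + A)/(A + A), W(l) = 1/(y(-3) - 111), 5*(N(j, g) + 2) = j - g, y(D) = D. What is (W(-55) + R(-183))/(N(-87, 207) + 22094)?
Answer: 565/12558924 ≈ 4.4988e-5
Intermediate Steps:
N(j, g) = -2 - g/5 + j/5 (N(j, g) = -2 + (j - g)/5 = -2 + (-g/5 + j/5) = -2 - g/5 + j/5)
W(l) = -1/114 (W(l) = 1/(-3 - 111) = 1/(-114) = -1/114)
R(A) = 1 (R(A) = (2*A)/((2*A)) = (2*A)*(1/(2*A)) = 1)
(W(-55) + R(-183))/(N(-87, 207) + 22094) = (-1/114 + 1)/((-2 - 1/5*207 + (1/5)*(-87)) + 22094) = 113/(114*((-2 - 207/5 - 87/5) + 22094)) = 113/(114*(-304/5 + 22094)) = 113/(114*(110166/5)) = (113/114)*(5/110166) = 565/12558924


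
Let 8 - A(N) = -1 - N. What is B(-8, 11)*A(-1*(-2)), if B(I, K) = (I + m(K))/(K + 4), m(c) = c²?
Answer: 1243/15 ≈ 82.867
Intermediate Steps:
A(N) = 9 + N (A(N) = 8 - (-1 - N) = 8 + (1 + N) = 9 + N)
B(I, K) = (I + K²)/(4 + K) (B(I, K) = (I + K²)/(K + 4) = (I + K²)/(4 + K))
B(-8, 11)*A(-1*(-2)) = ((-8 + 11²)/(4 + 11))*(9 - 1*(-2)) = ((-8 + 121)/15)*(9 + 2) = ((1/15)*113)*11 = (113/15)*11 = 1243/15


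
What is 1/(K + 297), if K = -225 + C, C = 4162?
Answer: 1/4234 ≈ 0.00023618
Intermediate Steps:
K = 3937 (K = -225 + 4162 = 3937)
1/(K + 297) = 1/(3937 + 297) = 1/4234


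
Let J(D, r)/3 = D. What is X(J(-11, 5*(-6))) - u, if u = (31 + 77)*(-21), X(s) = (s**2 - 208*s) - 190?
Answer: 10031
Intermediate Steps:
J(D, r) = 3*D
X(s) = -190 + s**2 - 208*s
u = -2268 (u = 108*(-21) = -2268)
X(J(-11, 5*(-6))) - u = (-190 + (3*(-11))**2 - 624*(-11)) - 1*(-2268) = (-190 + (-33)**2 - 208*(-33)) + 2268 = (-190 + 1089 + 6864) + 2268 = 7763 + 2268 = 10031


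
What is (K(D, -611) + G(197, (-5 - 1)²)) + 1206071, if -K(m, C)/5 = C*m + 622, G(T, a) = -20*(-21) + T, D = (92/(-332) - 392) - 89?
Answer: -22138056/83 ≈ -2.6672e+5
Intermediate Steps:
D = -39946/83 (D = (92*(-1/332) - 392) - 89 = (-23/83 - 392) - 89 = -32559/83 - 89 = -39946/83 ≈ -481.28)
G(T, a) = 420 + T
K(m, C) = -3110 - 5*C*m (K(m, C) = -5*(C*m + 622) = -5*(622 + C*m) = -3110 - 5*C*m)
(K(D, -611) + G(197, (-5 - 1)²)) + 1206071 = ((-3110 - 5*(-611)*(-39946/83)) + (420 + 197)) + 1206071 = ((-3110 - 122035030/83) + 617) + 1206071 = (-122293160/83 + 617) + 1206071 = -122241949/83 + 1206071 = -22138056/83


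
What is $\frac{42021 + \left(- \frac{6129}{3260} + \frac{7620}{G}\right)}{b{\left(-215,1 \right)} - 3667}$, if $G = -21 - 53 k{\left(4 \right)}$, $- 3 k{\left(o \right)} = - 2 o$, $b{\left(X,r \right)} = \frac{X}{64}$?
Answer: $- \frac{355391315184}{31078058405} \approx -11.435$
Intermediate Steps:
$b{\left(X,r \right)} = \frac{X}{64}$ ($b{\left(X,r \right)} = X \frac{1}{64} = \frac{X}{64}$)
$k{\left(o \right)} = \frac{2 o}{3}$ ($k{\left(o \right)} = - \frac{\left(-2\right) o}{3} = \frac{2 o}{3}$)
$G = - \frac{487}{3}$ ($G = -21 - 53 \cdot \frac{2}{3} \cdot 4 = -21 - \frac{424}{3} = - \frac{487}{3} \approx -162.33$)
$\frac{42021 + \left(- \frac{6129}{3260} + \frac{7620}{G}\right)}{b{\left(-215,1 \right)} - 3667} = \frac{42021 + \left(- \frac{6129}{3260} + \frac{7620}{- \frac{487}{3}}\right)}{\frac{1}{64} \left(-215\right) - 3667} = \frac{42021 + \left(\left(-6129\right) \frac{1}{3260} + 7620 \left(- \frac{3}{487}\right)\right)}{- \frac{215}{64} - 3667} = \frac{42021 - \frac{77508423}{1587620}}{- \frac{234903}{64}} = \left(42021 - \frac{77508423}{1587620}\right) \left(- \frac{64}{234903}\right) = \frac{66635871597}{1587620} \left(- \frac{64}{234903}\right) = - \frac{355391315184}{31078058405}$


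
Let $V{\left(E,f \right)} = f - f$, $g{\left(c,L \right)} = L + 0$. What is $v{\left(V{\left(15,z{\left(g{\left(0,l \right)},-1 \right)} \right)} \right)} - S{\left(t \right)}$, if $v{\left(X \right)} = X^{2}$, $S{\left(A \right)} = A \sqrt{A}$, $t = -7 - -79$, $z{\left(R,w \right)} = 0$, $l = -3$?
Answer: $- 432 \sqrt{2} \approx -610.94$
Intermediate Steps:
$g{\left(c,L \right)} = L$
$V{\left(E,f \right)} = 0$
$t = 72$ ($t = -7 + 79 = 72$)
$S{\left(A \right)} = A^{\frac{3}{2}}$
$v{\left(V{\left(15,z{\left(g{\left(0,l \right)},-1 \right)} \right)} \right)} - S{\left(t \right)} = 0^{2} - 72^{\frac{3}{2}} = 0 - 432 \sqrt{2} = - 432 \sqrt{2}$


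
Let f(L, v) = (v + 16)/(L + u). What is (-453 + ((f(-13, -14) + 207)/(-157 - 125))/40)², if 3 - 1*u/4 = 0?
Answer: 1044502396081/5089536 ≈ 2.0523e+5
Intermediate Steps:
u = 12 (u = 12 - 4*0 = 12 + 0 = 12)
f(L, v) = (16 + v)/(12 + L) (f(L, v) = (v + 16)/(L + 12) = (16 + v)/(12 + L))
(-453 + ((f(-13, -14) + 207)/(-157 - 125))/40)² = (-453 + (((16 - 14)/(12 - 13) + 207)/(-157 - 125))/40)² = (-453 + ((2/(-1) + 207)/(-282))*(1/40))² = (-453 + ((-1*2 + 207)*(-1/282))*(1/40))² = (-453 + ((-2 + 207)*(-1/282))*(1/40))² = (-453 + (205*(-1/282))*(1/40))² = (-453 - 205/282*1/40)² = (-453 - 41/2256)² = (-1022009/2256)² = 1044502396081/5089536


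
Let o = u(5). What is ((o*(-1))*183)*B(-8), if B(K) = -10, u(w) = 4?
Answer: 7320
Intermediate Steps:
o = 4
((o*(-1))*183)*B(-8) = ((4*(-1))*183)*(-10) = -4*183*(-10) = -732*(-10) = 7320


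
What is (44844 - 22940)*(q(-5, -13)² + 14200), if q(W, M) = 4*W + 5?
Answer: 315965200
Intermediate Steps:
q(W, M) = 5 + 4*W
(44844 - 22940)*(q(-5, -13)² + 14200) = (44844 - 22940)*((5 + 4*(-5))² + 14200) = 21904*((5 - 20)² + 14200) = 21904*((-15)² + 14200) = 21904*(225 + 14200) = 21904*14425 = 315965200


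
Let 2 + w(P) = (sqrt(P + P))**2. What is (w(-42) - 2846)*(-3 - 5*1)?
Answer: 23456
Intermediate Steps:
w(P) = -2 + 2*P (w(P) = -2 + (sqrt(P + P))**2 = -2 + (sqrt(2*P))**2 = -2 + (sqrt(2)*sqrt(P))**2 = -2 + 2*P)
(w(-42) - 2846)*(-3 - 5*1) = ((-2 + 2*(-42)) - 2846)*(-3 - 5*1) = ((-2 - 84) - 2846)*(-3 - 5) = (-86 - 2846)*(-8) = -2932*(-8) = 23456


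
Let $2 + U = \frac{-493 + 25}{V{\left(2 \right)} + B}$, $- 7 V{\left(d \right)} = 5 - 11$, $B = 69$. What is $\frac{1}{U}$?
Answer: $- \frac{163}{1418} \approx -0.11495$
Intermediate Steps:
$V{\left(d \right)} = \frac{6}{7}$ ($V{\left(d \right)} = - \frac{5 - 11}{7} = \left(- \frac{1}{7}\right) \left(-6\right) = \frac{6}{7}$)
$U = - \frac{1418}{163}$ ($U = -2 + \frac{-493 + 25}{\frac{6}{7} + 69} = -2 - \frac{468}{\frac{489}{7}} = -2 - \frac{1092}{163} = - \frac{1418}{163} \approx -8.6994$)
$\frac{1}{U} = \frac{1}{- \frac{1418}{163}} = - \frac{163}{1418}$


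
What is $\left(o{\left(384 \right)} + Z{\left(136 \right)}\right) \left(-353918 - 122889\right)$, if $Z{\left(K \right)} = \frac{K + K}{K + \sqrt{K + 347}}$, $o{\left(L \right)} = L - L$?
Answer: $- \frac{17638044544}{18013} + \frac{129691504 \sqrt{483}}{18013} \approx -8.2095 \cdot 10^{5}$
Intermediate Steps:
$o{\left(L \right)} = 0$
$Z{\left(K \right)} = \frac{2 K}{K + \sqrt{347 + K}}$
$\left(o{\left(384 \right)} + Z{\left(136 \right)}\right) \left(-353918 - 122889\right) = \left(0 + 2 \cdot 136 \frac{1}{136 + \sqrt{347 + 136}}\right) \left(-353918 - 122889\right) = \left(0 + 2 \cdot 136 \frac{1}{136 + \sqrt{483}}\right) \left(-476807\right) = \left(0 + \frac{272}{136 + \sqrt{483}}\right) \left(-476807\right) = \frac{272}{136 + \sqrt{483}} \left(-476807\right) = - \frac{129691504}{136 + \sqrt{483}}$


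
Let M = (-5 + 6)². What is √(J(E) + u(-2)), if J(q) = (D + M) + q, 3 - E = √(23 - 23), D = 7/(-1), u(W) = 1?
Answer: I*√2 ≈ 1.4142*I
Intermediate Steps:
D = -7 (D = 7*(-1) = -7)
M = 1 (M = 1² = 1)
E = 3 (E = 3 - √(23 - 23) = 3 - √0 = 3 - 1*0 = 3 + 0 = 3)
J(q) = -6 + q (J(q) = (-7 + 1) + q = -6 + q)
√(J(E) + u(-2)) = √((-6 + 3) + 1) = √(-3 + 1) = √(-2) = I*√2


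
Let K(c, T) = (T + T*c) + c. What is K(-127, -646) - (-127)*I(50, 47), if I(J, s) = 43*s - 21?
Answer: 335269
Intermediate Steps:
I(J, s) = -21 + 43*s
K(c, T) = T + c + T*c
K(-127, -646) - (-127)*I(50, 47) = (-646 - 127 - 646*(-127)) - (-127)*(-21 + 43*47) = (-646 - 127 + 82042) - (-127)*(-21 + 2021) = 81269 - (-127)*2000 = 81269 - 1*(-254000) = 81269 + 254000 = 335269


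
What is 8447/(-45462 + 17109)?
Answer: -8447/28353 ≈ -0.29792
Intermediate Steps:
8447/(-45462 + 17109) = 8447/(-28353) = 8447*(-1/28353) = -8447/28353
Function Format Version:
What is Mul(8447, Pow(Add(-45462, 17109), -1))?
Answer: Rational(-8447, 28353) ≈ -0.29792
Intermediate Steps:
Mul(8447, Pow(Add(-45462, 17109), -1)) = Mul(8447, Pow(-28353, -1)) = Mul(8447, Rational(-1, 28353)) = Rational(-8447, 28353)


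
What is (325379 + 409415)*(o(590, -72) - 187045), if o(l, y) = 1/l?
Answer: -40544665032953/295 ≈ -1.3744e+11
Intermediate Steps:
(325379 + 409415)*(o(590, -72) - 187045) = (325379 + 409415)*(1/590 - 187045) = 734794*(1/590 - 187045) = 734794*(-110356549/590) = -40544665032953/295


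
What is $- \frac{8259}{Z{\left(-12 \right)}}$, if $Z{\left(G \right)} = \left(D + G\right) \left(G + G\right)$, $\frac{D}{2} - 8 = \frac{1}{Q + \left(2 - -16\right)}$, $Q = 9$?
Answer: $\frac{74331}{880} \approx 84.467$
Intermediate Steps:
$D = \frac{434}{27}$ ($D = 16 + \frac{2}{9 + \left(2 - -16\right)} = 16 + \frac{2}{9 + \left(2 + 16\right)} = 16 + \frac{2}{9 + 18} = 16 + \frac{2}{27} = \frac{434}{27} \approx 16.074$)
$Z{\left(G \right)} = 2 G \left(\frac{434}{27} + G\right)$ ($Z{\left(G \right)} = \left(\frac{434}{27} + G\right) \left(G + G\right) = \left(\frac{434}{27} + G\right) 2 G = 2 G \left(\frac{434}{27} + G\right)$)
$- \frac{8259}{Z{\left(-12 \right)}} = - \frac{8259}{\frac{2}{27} \left(-12\right) \left(434 + 27 \left(-12\right)\right)} = - \frac{8259}{\frac{2}{27} \left(-12\right) \left(434 - 324\right)} = - \frac{8259}{\frac{2}{27} \left(-12\right) 110} = - \frac{8259}{- \frac{880}{9}} = \left(-8259\right) \left(- \frac{9}{880}\right) = \frac{74331}{880}$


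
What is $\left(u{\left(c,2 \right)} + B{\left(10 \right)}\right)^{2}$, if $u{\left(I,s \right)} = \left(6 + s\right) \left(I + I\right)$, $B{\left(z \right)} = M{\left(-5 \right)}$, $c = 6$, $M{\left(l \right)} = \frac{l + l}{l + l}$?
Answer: $9409$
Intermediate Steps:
$M{\left(l \right)} = 1$ ($M{\left(l \right)} = \frac{2 l}{2 l} = 2 l \frac{1}{2 l} = 1$)
$B{\left(z \right)} = 1$
$u{\left(I,s \right)} = 2 I \left(6 + s\right)$ ($u{\left(I,s \right)} = \left(6 + s\right) 2 I = 2 I \left(6 + s\right)$)
$\left(u{\left(c,2 \right)} + B{\left(10 \right)}\right)^{2} = \left(2 \cdot 6 \left(6 + 2\right) + 1\right)^{2} = \left(2 \cdot 6 \cdot 8 + 1\right)^{2} = \left(96 + 1\right)^{2} = 97^{2} = 9409$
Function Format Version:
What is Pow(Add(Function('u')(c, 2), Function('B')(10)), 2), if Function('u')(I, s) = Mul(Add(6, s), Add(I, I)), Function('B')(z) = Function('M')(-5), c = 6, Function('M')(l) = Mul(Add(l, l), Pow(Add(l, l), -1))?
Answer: 9409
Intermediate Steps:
Function('M')(l) = 1 (Function('M')(l) = Mul(Mul(2, l), Pow(Mul(2, l), -1)) = Mul(Mul(2, l), Mul(Rational(1, 2), Pow(l, -1))) = 1)
Function('B')(z) = 1
Function('u')(I, s) = Mul(2, I, Add(6, s)) (Function('u')(I, s) = Mul(Add(6, s), Mul(2, I)) = Mul(2, I, Add(6, s)))
Pow(Add(Function('u')(c, 2), Function('B')(10)), 2) = Pow(Add(Mul(2, 6, Add(6, 2)), 1), 2) = Pow(Add(Mul(2, 6, 8), 1), 2) = Pow(Add(96, 1), 2) = Pow(97, 2) = 9409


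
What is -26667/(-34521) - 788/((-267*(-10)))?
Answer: 7333057/15361845 ≈ 0.47736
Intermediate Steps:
-26667/(-34521) - 788/((-267*(-10))) = -26667*(-1/34521) - 788/2670 = 8889/11507 - 788*1/2670 = 8889/11507 - 394/1335 = 7333057/15361845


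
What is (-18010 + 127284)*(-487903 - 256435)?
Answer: -81336790612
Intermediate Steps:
(-18010 + 127284)*(-487903 - 256435) = 109274*(-744338) = -81336790612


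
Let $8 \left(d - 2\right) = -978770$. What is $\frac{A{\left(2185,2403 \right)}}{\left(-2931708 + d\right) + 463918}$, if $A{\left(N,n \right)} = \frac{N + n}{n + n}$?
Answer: $- \frac{9176}{24896370411} \approx -3.6857 \cdot 10^{-7}$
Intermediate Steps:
$d = - \frac{489377}{4}$ ($d = 2 + \frac{1}{8} \left(-978770\right) = 2 - \frac{489385}{4} = - \frac{489377}{4} \approx -1.2234 \cdot 10^{5}$)
$A{\left(N,n \right)} = \frac{N + n}{2 n}$
$\frac{A{\left(2185,2403 \right)}}{\left(-2931708 + d\right) + 463918} = \frac{\frac{1}{2} \cdot \frac{1}{2403} \left(2185 + 2403\right)}{\left(-2931708 - \frac{489377}{4}\right) + 463918} = \frac{\frac{1}{2} \cdot \frac{1}{2403} \cdot 4588}{- \frac{12216209}{4} + 463918} = \frac{2294}{2403 \left(- \frac{10360537}{4}\right)} = \frac{2294}{2403} \left(- \frac{4}{10360537}\right) = - \frac{9176}{24896370411}$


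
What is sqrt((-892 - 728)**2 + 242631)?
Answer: 3*sqrt(318559) ≈ 1693.2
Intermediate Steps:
sqrt((-892 - 728)**2 + 242631) = sqrt((-1620)**2 + 242631) = sqrt(2624400 + 242631) = sqrt(2867031) = 3*sqrt(318559)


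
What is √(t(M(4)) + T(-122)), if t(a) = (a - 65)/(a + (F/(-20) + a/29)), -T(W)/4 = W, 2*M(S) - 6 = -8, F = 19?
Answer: 4*√43160198/1151 ≈ 22.831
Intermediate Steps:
M(S) = -1 (M(S) = 3 + (½)*(-8) = 3 - 4 = -1)
T(W) = -4*W
t(a) = (-65 + a)/(-19/20 + 30*a/29) (t(a) = (a - 65)/(a + (19/(-20) + a/29)) = (-65 + a)/(a + (19*(-1/20) + a*(1/29))) = (-65 + a)/(a + (-19/20 + a/29)) = (-65 + a)/(-19/20 + 30*a/29))
√(t(M(4)) + T(-122)) = √(580*(-65 - 1)/(-551 + 600*(-1)) - 4*(-122)) = √(580*(-66)/(-551 - 600) + 488) = √(580*(-66)/(-1151) + 488) = √(580*(-1/1151)*(-66) + 488) = √(38280/1151 + 488) = √(599968/1151) = 4*√43160198/1151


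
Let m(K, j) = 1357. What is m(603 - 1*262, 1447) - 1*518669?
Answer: -517312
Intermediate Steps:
m(603 - 1*262, 1447) - 1*518669 = 1357 - 1*518669 = 1357 - 518669 = -517312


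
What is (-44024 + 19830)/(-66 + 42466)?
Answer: -12097/21200 ≈ -0.57061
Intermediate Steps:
(-44024 + 19830)/(-66 + 42466) = -24194/42400 = -24194*1/42400 = -12097/21200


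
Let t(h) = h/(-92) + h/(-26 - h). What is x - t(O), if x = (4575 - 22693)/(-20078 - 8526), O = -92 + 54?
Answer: 3342451/986838 ≈ 3.3870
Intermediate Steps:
O = -38
t(h) = -h/92 + h/(-26 - h) (t(h) = h*(-1/92) + h/(-26 - h) = -h/92 + h/(-26 - h))
x = 9059/14302 (x = -18118/(-28604) = -18118*(-1/28604) = 9059/14302 ≈ 0.63341)
x - t(O) = 9059/14302 - (-1)*(-38)*(118 - 38)/(2392 + 92*(-38)) = 9059/14302 - (-1)*(-38)*80/(2392 - 3496) = 9059/14302 - (-1)*(-38)*80/(-1104) = 9059/14302 - (-1)*(-38)*(-1)*80/1104 = 9059/14302 - 1*(-190/69) = 9059/14302 + 190/69 = 3342451/986838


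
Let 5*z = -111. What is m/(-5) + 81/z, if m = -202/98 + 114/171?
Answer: -18328/5439 ≈ -3.3697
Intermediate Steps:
z = -111/5 (z = (1/5)*(-111) = -111/5 ≈ -22.200)
m = -205/147 (m = -202*1/98 + 114*(1/171) = -101/49 + 2/3 = -205/147 ≈ -1.3946)
m/(-5) + 81/z = -205/147/(-5) + 81/(-111/5) = -205/147*(-1/5) + 81*(-5/111) = 41/147 - 135/37 = -18328/5439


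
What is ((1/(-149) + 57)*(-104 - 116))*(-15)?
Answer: 28023600/149 ≈ 1.8808e+5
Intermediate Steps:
((1/(-149) + 57)*(-104 - 116))*(-15) = ((-1/149 + 57)*(-220))*(-15) = ((8492/149)*(-220))*(-15) = -1868240/149*(-15) = 28023600/149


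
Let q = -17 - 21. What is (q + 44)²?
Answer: 36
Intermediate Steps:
q = -38
(q + 44)² = (-38 + 44)² = 6² = 36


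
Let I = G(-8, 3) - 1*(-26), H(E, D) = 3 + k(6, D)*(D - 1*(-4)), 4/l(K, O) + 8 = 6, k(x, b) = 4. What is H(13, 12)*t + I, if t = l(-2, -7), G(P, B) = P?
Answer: -116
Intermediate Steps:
l(K, O) = -2 (l(K, O) = 4/(-8 + 6) = 4/(-2) = 4*(-1/2) = -2)
H(E, D) = 19 + 4*D (H(E, D) = 3 + 4*(D - 1*(-4)) = 3 + 4*(D + 4) = 3 + 4*(4 + D) = 3 + (16 + 4*D) = 19 + 4*D)
t = -2
I = 18 (I = -8 - 1*(-26) = -8 + 26 = 18)
H(13, 12)*t + I = (19 + 4*12)*(-2) + 18 = (19 + 48)*(-2) + 18 = 67*(-2) + 18 = -134 + 18 = -116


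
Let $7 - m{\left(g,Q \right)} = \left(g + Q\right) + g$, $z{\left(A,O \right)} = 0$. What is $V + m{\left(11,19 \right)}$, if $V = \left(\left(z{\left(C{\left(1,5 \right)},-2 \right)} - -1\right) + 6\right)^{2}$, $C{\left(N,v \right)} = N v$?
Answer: $15$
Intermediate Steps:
$m{\left(g,Q \right)} = 7 - Q - 2 g$ ($m{\left(g,Q \right)} = 7 - \left(\left(g + Q\right) + g\right) = 7 - \left(\left(Q + g\right) + g\right) = 7 - \left(Q + 2 g\right) = 7 - Q - 2 g$)
$V = 49$ ($V = \left(\left(0 - -1\right) + 6\right)^{2} = \left(\left(0 + 1\right) + 6\right)^{2} = \left(1 + 6\right)^{2} = 7^{2} = 49$)
$V + m{\left(11,19 \right)} = 49 - 34 = 15$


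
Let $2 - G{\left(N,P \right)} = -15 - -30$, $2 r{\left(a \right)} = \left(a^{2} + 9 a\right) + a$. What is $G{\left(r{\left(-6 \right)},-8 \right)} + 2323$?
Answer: $2310$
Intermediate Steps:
$r{\left(a \right)} = \frac{a^{2}}{2} + 5 a$ ($r{\left(a \right)} = \frac{\left(a^{2} + 9 a\right) + a}{2} = \frac{a^{2} + 10 a}{2} = \frac{a^{2}}{2} + 5 a$)
$G{\left(N,P \right)} = -13$ ($G{\left(N,P \right)} = 2 - \left(-15 - -30\right) = 2 - \left(-15 + 30\right) = 2 - 15 = -13$)
$G{\left(r{\left(-6 \right)},-8 \right)} + 2323 = -13 + 2323 = 2310$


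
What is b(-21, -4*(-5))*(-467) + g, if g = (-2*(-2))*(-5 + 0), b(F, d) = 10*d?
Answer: -93420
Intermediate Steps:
g = -20 (g = 4*(-5) = -20)
b(-21, -4*(-5))*(-467) + g = (10*(-4*(-5)))*(-467) - 20 = (10*20)*(-467) - 20 = 200*(-467) - 20 = -93400 - 20 = -93420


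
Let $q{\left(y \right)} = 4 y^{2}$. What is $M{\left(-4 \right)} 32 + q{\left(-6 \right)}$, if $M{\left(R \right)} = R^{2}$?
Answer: $656$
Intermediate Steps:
$M{\left(-4 \right)} 32 + q{\left(-6 \right)} = \left(-4\right)^{2} \cdot 32 + 4 \left(-6\right)^{2} = 16 \cdot 32 + 4 \cdot 36 = 512 + 144 = 656$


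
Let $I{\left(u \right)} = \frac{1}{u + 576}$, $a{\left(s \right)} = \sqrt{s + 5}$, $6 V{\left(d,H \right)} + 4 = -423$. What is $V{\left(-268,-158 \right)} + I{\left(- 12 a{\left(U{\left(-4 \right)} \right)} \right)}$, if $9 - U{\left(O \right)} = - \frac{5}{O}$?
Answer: $- \frac{1304453}{18330} + \frac{\sqrt{51}}{54990} \approx -71.165$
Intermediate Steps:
$U{\left(O \right)} = 9 + \frac{5}{O}$ ($U{\left(O \right)} = 9 - - \frac{5}{O} = 9 + \frac{5}{O}$)
$V{\left(d,H \right)} = - \frac{427}{6}$ ($V{\left(d,H \right)} = - \frac{2}{3} + \frac{1}{6} \left(-423\right) = - \frac{2}{3} - \frac{141}{2} = - \frac{427}{6}$)
$a{\left(s \right)} = \sqrt{5 + s}$
$I{\left(u \right)} = \frac{1}{576 + u}$
$V{\left(-268,-158 \right)} + I{\left(- 12 a{\left(U{\left(-4 \right)} \right)} \right)} = - \frac{427}{6} + \frac{1}{576 - 12 \sqrt{5 + \left(9 + \frac{5}{-4}\right)}} = - \frac{427}{6} + \frac{1}{576 - 12 \sqrt{5 + \left(9 + 5 \left(- \frac{1}{4}\right)\right)}} = - \frac{427}{6} + \frac{1}{576 - 12 \sqrt{5 + \left(9 - \frac{5}{4}\right)}} = - \frac{427}{6} + \frac{1}{576 - 12 \sqrt{5 + \frac{31}{4}}} = - \frac{427}{6} + \frac{1}{576 - 12 \sqrt{\frac{51}{4}}} = - \frac{427}{6} + \frac{1}{576 - 12 \frac{\sqrt{51}}{2}} = - \frac{427}{6} + \frac{1}{576 - 6 \sqrt{51}}$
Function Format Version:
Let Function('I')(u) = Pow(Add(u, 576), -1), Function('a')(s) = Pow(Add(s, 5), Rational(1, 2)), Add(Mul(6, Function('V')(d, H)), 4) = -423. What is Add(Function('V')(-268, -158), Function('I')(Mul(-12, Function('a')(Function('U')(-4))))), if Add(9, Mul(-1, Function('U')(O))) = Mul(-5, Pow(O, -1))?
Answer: Add(Rational(-1304453, 18330), Mul(Rational(1, 54990), Pow(51, Rational(1, 2)))) ≈ -71.165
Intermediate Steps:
Function('U')(O) = Add(9, Mul(5, Pow(O, -1))) (Function('U')(O) = Add(9, Mul(-1, Mul(-5, Pow(O, -1)))) = Add(9, Mul(5, Pow(O, -1))))
Function('V')(d, H) = Rational(-427, 6) (Function('V')(d, H) = Add(Rational(-2, 3), Mul(Rational(1, 6), -423)) = Add(Rational(-2, 3), Rational(-141, 2)) = Rational(-427, 6))
Function('a')(s) = Pow(Add(5, s), Rational(1, 2))
Function('I')(u) = Pow(Add(576, u), -1)
Add(Function('V')(-268, -158), Function('I')(Mul(-12, Function('a')(Function('U')(-4))))) = Add(Rational(-427, 6), Pow(Add(576, Mul(-12, Pow(Add(5, Add(9, Mul(5, Pow(-4, -1)))), Rational(1, 2)))), -1)) = Add(Rational(-427, 6), Pow(Add(576, Mul(-12, Pow(Add(5, Add(9, Mul(5, Rational(-1, 4)))), Rational(1, 2)))), -1)) = Add(Rational(-427, 6), Pow(Add(576, Mul(-12, Pow(Add(5, Add(9, Rational(-5, 4))), Rational(1, 2)))), -1)) = Add(Rational(-427, 6), Pow(Add(576, Mul(-12, Pow(Add(5, Rational(31, 4)), Rational(1, 2)))), -1)) = Add(Rational(-427, 6), Pow(Add(576, Mul(-12, Pow(Rational(51, 4), Rational(1, 2)))), -1)) = Add(Rational(-427, 6), Pow(Add(576, Mul(-12, Mul(Rational(1, 2), Pow(51, Rational(1, 2))))), -1)) = Add(Rational(-427, 6), Pow(Add(576, Mul(-6, Pow(51, Rational(1, 2)))), -1))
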